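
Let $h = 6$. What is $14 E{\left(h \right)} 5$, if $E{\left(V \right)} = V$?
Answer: $420$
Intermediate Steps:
$14 E{\left(h \right)} 5 = 14 \cdot 6 \cdot 5 = 84 \cdot 5 = 420$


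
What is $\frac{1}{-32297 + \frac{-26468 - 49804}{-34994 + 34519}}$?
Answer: $- \frac{475}{15264803} \approx -3.1117 \cdot 10^{-5}$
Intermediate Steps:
$\frac{1}{-32297 + \frac{-26468 - 49804}{-34994 + 34519}} = \frac{1}{-32297 - \frac{76272}{-475}} = \frac{1}{-32297 - - \frac{76272}{475}} = \frac{1}{-32297 + \frac{76272}{475}} = \frac{1}{- \frac{15264803}{475}} = - \frac{475}{15264803}$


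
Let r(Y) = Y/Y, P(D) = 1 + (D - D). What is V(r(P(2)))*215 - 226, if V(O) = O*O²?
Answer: -11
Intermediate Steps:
P(D) = 1 (P(D) = 1 + 0 = 1)
r(Y) = 1
V(O) = O³
V(r(P(2)))*215 - 226 = 1³*215 - 226 = 1*215 - 226 = 215 - 226 = -11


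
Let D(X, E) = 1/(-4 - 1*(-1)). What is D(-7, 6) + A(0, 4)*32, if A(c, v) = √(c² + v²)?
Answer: 383/3 ≈ 127.67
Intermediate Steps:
D(X, E) = -⅓ (D(X, E) = 1/(-4 + 1) = 1/(-3) = -⅓)
D(-7, 6) + A(0, 4)*32 = -⅓ + √(0² + 4²)*32 = -⅓ + √(0 + 16)*32 = -⅓ + √16*32 = -⅓ + 4*32 = -⅓ + 128 = 383/3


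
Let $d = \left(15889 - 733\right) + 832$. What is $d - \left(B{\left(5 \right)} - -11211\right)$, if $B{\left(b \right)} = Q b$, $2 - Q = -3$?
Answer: $4752$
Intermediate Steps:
$Q = 5$ ($Q = 2 - -3 = 2 + 3 = 5$)
$d = 15988$ ($d = 15156 + 832 = 15988$)
$B{\left(b \right)} = 5 b$
$d - \left(B{\left(5 \right)} - -11211\right) = 15988 - \left(5 \cdot 5 - -11211\right) = 15988 - \left(25 + 11211\right) = 15988 - 11236 = 4752$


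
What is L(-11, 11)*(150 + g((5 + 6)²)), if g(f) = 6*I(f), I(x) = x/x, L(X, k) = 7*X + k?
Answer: -10296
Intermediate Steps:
L(X, k) = k + 7*X
I(x) = 1
g(f) = 6 (g(f) = 6*1 = 6)
L(-11, 11)*(150 + g((5 + 6)²)) = (11 + 7*(-11))*(150 + 6) = (11 - 77)*156 = -66*156 = -10296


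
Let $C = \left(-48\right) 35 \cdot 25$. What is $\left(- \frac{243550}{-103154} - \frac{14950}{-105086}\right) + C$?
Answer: $- \frac{113813649100100}{2710010311} \approx -41998.0$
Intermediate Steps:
$C = -42000$ ($C = \left(-1680\right) 25 = -42000$)
$\left(- \frac{243550}{-103154} - \frac{14950}{-105086}\right) + C = \left(- \frac{243550}{-103154} - \frac{14950}{-105086}\right) - 42000 = \left(\left(-243550\right) \left(- \frac{1}{103154}\right) - - \frac{7475}{52543}\right) - 42000 = \left(\frac{121775}{51577} + \frac{7475}{52543}\right) - 42000 = \frac{6783961900}{2710010311} - 42000 = - \frac{113813649100100}{2710010311}$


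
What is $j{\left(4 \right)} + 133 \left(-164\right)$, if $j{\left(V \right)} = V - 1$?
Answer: $-21809$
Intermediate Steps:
$j{\left(V \right)} = -1 + V$ ($j{\left(V \right)} = V - 1 = -1 + V$)
$j{\left(4 \right)} + 133 \left(-164\right) = \left(-1 + 4\right) + 133 \left(-164\right) = 3 - 21812 = -21809$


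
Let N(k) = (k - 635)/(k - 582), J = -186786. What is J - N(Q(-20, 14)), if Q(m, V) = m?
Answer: -112445827/602 ≈ -1.8679e+5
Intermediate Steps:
N(k) = (-635 + k)/(-582 + k)
J - N(Q(-20, 14)) = -186786 - (-635 - 20)/(-582 - 20) = -186786 - (-655)/(-602) = -186786 - (-1)*(-655)/602 = -186786 - 1*655/602 = -186786 - 655/602 = -112445827/602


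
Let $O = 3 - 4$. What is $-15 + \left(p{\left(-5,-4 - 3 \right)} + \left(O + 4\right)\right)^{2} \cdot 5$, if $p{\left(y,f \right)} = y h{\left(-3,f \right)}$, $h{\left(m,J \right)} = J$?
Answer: $7205$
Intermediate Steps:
$p{\left(y,f \right)} = f y$ ($p{\left(y,f \right)} = y f = f y$)
$O = -1$
$-15 + \left(p{\left(-5,-4 - 3 \right)} + \left(O + 4\right)\right)^{2} \cdot 5 = -15 + \left(\left(-4 - 3\right) \left(-5\right) + \left(-1 + 4\right)\right)^{2} \cdot 5 = -15 + \left(\left(-7\right) \left(-5\right) + 3\right)^{2} \cdot 5 = -15 + \left(35 + 3\right)^{2} \cdot 5 = -15 + 38^{2} \cdot 5 = -15 + 1444 \cdot 5 = -15 + 7220 = 7205$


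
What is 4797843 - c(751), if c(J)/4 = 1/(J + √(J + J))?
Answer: 3593584403/749 + 4*√1502/562499 ≈ 4.7978e+6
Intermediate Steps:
c(J) = 4/(J + √2*√J) (c(J) = 4/(J + √(J + J)) = 4/(J + √(2*J)) = 4/(J + √2*√J))
4797843 - c(751) = 4797843 - 4/(751 + √2*√751) = 4797843 - 4/(751 + √1502)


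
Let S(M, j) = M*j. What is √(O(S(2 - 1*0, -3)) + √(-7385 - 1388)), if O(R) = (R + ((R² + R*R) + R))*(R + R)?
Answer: √(-720 + I*√8773) ≈ 1.7417 + 26.889*I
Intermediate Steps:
O(R) = 2*R*(2*R + 2*R²) (O(R) = (R + ((R² + R²) + R))*(2*R) = (R + (2*R² + R))*(2*R) = (R + (R + 2*R²))*(2*R) = (2*R + 2*R²)*(2*R) = 2*R*(2*R + 2*R²))
√(O(S(2 - 1*0, -3)) + √(-7385 - 1388)) = √(4*((2 - 1*0)*(-3))²*(1 + (2 - 1*0)*(-3)) + √(-7385 - 1388)) = √(4*((2 + 0)*(-3))²*(1 + (2 + 0)*(-3)) + √(-8773)) = √(4*(2*(-3))²*(1 + 2*(-3)) + I*√8773) = √(4*(-6)²*(1 - 6) + I*√8773) = √(4*36*(-5) + I*√8773) = √(-720 + I*√8773)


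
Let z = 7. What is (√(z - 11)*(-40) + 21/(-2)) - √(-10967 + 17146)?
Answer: -21/2 - √6179 - 80*I ≈ -89.107 - 80.0*I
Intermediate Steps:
(√(z - 11)*(-40) + 21/(-2)) - √(-10967 + 17146) = (√(7 - 11)*(-40) + 21/(-2)) - √(-10967 + 17146) = (√(-4)*(-40) - ½*21) - √6179 = ((2*I)*(-40) - 21/2) - √6179 = (-80*I - 21/2) - √6179 = (-21/2 - 80*I) - √6179 = -21/2 - √6179 - 80*I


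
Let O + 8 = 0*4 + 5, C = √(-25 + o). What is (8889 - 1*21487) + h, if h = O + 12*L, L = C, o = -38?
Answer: -12601 + 36*I*√7 ≈ -12601.0 + 95.247*I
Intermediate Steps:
C = 3*I*√7 (C = √(-25 - 38) = √(-63) = 3*I*√7 ≈ 7.9373*I)
L = 3*I*√7 ≈ 7.9373*I
O = -3 (O = -8 + (0*4 + 5) = -8 + (0 + 5) = -8 + 5 = -3)
h = -3 + 36*I*√7 (h = -3 + 12*(3*I*√7) = -3 + 36*I*√7 ≈ -3.0 + 95.247*I)
(8889 - 1*21487) + h = (8889 - 1*21487) + (-3 + 36*I*√7) = (8889 - 21487) + (-3 + 36*I*√7) = -12598 + (-3 + 36*I*√7) = -12601 + 36*I*√7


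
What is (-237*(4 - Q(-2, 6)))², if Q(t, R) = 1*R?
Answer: 224676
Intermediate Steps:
Q(t, R) = R
(-237*(4 - Q(-2, 6)))² = (-237*(4 - 1*6))² = (-237*(4 - 6))² = (-237*(-2))² = 474² = 224676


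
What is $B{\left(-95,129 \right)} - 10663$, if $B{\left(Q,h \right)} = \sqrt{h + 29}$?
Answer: $-10663 + \sqrt{158} \approx -10650.0$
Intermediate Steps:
$B{\left(Q,h \right)} = \sqrt{29 + h}$
$B{\left(-95,129 \right)} - 10663 = \sqrt{29 + 129} - 10663 = \sqrt{158} - 10663 = -10663 + \sqrt{158}$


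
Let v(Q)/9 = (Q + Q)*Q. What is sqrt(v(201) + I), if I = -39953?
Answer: sqrt(687265) ≈ 829.01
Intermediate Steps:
v(Q) = 18*Q**2 (v(Q) = 9*((Q + Q)*Q) = 9*((2*Q)*Q) = 9*(2*Q**2) = 18*Q**2)
sqrt(v(201) + I) = sqrt(18*201**2 - 39953) = sqrt(18*40401 - 39953) = sqrt(727218 - 39953) = sqrt(687265)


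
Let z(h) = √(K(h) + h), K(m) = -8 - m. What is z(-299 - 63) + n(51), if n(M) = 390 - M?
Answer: 339 + 2*I*√2 ≈ 339.0 + 2.8284*I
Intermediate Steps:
z(h) = 2*I*√2 (z(h) = √((-8 - h) + h) = √(-8) = 2*I*√2)
z(-299 - 63) + n(51) = 2*I*√2 + (390 - 1*51) = 2*I*√2 + (390 - 51) = 2*I*√2 + 339 = 339 + 2*I*√2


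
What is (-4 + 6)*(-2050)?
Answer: -4100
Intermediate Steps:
(-4 + 6)*(-2050) = 2*(-2050) = -4100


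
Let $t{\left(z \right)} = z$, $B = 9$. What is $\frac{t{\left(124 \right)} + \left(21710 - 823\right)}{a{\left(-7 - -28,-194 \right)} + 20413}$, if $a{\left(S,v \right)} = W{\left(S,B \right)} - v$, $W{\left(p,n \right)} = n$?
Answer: $\frac{21011}{20616} \approx 1.0192$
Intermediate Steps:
$a{\left(S,v \right)} = 9 - v$
$\frac{t{\left(124 \right)} + \left(21710 - 823\right)}{a{\left(-7 - -28,-194 \right)} + 20413} = \frac{124 + \left(21710 - 823\right)}{\left(9 - -194\right) + 20413} = \frac{124 + 20887}{\left(9 + 194\right) + 20413} = \frac{21011}{203 + 20413} = \frac{21011}{20616}$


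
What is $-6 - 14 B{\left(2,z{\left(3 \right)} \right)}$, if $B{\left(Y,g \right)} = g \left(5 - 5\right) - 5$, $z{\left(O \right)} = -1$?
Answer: $64$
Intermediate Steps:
$B{\left(Y,g \right)} = -5$ ($B{\left(Y,g \right)} = g 0 - 5 = 0 - 5 = -5$)
$-6 - 14 B{\left(2,z{\left(3 \right)} \right)} = -6 - -70 = -6 + 70 = 64$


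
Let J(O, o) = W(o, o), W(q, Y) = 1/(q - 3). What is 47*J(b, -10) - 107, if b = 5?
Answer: -1438/13 ≈ -110.62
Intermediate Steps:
W(q, Y) = 1/(-3 + q)
J(O, o) = 1/(-3 + o)
47*J(b, -10) - 107 = 47/(-3 - 10) - 107 = 47/(-13) - 107 = 47*(-1/13) - 107 = -47/13 - 107 = -1438/13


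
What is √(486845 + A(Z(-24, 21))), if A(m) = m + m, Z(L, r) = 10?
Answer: √486865 ≈ 697.76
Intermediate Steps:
A(m) = 2*m
√(486845 + A(Z(-24, 21))) = √(486845 + 2*10) = √(486845 + 20) = √486865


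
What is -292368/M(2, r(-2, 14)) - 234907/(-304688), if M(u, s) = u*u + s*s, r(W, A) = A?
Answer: -11129254973/7617200 ≈ -1461.1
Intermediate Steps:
M(u, s) = s² + u² (M(u, s) = u² + s² = s² + u²)
-292368/M(2, r(-2, 14)) - 234907/(-304688) = -292368/(14² + 2²) - 234907/(-304688) = -292368/(196 + 4) - 234907*(-1/304688) = -292368/200 + 234907/304688 = -292368*1/200 + 234907/304688 = -36546/25 + 234907/304688 = -11129254973/7617200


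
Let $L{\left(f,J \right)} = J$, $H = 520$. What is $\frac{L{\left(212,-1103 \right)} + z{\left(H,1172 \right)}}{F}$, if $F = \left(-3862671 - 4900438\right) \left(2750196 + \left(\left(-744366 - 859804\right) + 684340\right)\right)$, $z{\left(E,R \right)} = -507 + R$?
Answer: $\frac{73}{2673282794649} \approx 2.7307 \cdot 10^{-11}$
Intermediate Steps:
$F = -16039696767894$ ($F = - 8763109 \left(2750196 + \left(-1604170 + 684340\right)\right) = - 8763109 \left(2750196 - 919830\right) = \left(-8763109\right) 1830366 = -16039696767894$)
$\frac{L{\left(212,-1103 \right)} + z{\left(H,1172 \right)}}{F} = \frac{-1103 + \left(-507 + 1172\right)}{-16039696767894} = \left(-1103 + 665\right) \left(- \frac{1}{16039696767894}\right) = \left(-438\right) \left(- \frac{1}{16039696767894}\right) = \frac{73}{2673282794649}$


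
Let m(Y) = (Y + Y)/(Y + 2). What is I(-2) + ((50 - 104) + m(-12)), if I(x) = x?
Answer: -268/5 ≈ -53.600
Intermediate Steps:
m(Y) = 2*Y/(2 + Y) (m(Y) = (2*Y)/(2 + Y) = 2*Y/(2 + Y))
I(-2) + ((50 - 104) + m(-12)) = -2 + ((50 - 104) + 2*(-12)/(2 - 12)) = -2 + (-54 + 2*(-12)/(-10)) = -2 + (-54 + 2*(-12)*(-⅒)) = -2 + (-54 + 12/5) = -2 - 258/5 = -268/5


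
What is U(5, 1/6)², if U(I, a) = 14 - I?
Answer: 81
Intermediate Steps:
U(5, 1/6)² = (14 - 1*5)² = (14 - 5)² = 9² = 81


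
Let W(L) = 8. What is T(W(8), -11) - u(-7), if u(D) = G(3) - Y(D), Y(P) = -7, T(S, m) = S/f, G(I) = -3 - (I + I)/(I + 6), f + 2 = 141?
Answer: -1366/417 ≈ -3.2758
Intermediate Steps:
f = 139 (f = -2 + 141 = 139)
G(I) = -3 - 2*I/(6 + I)
T(S, m) = S/139
u(D) = 10/3 (u(D) = (-18 - 5*3)/(6 + 3) - 1*(-7) = (-18 - 15)/9 + 7 = (⅑)*(-33) + 7 = -11/3 + 7 = 10/3)
T(W(8), -11) - u(-7) = (1/139)*8 - 1*10/3 = 8/139 - 10/3 = -1366/417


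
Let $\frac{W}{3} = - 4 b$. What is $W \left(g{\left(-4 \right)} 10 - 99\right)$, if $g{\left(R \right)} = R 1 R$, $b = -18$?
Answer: $13176$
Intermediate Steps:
$g{\left(R \right)} = R^{2}$ ($g{\left(R \right)} = R R = R^{2}$)
$W = 216$ ($W = 3 \left(\left(-4\right) \left(-18\right)\right) = 3 \cdot 72 = 216$)
$W \left(g{\left(-4 \right)} 10 - 99\right) = 216 \left(\left(-4\right)^{2} \cdot 10 - 99\right) = 216 \left(16 \cdot 10 - 99\right) = 216 \left(160 - 99\right) = 216 \cdot 61 = 13176$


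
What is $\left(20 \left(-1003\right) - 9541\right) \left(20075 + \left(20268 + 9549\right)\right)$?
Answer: $-1476853092$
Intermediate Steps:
$\left(20 \left(-1003\right) - 9541\right) \left(20075 + \left(20268 + 9549\right)\right) = \left(-20060 - 9541\right) \left(20075 + 29817\right) = \left(-29601\right) 49892 = -1476853092$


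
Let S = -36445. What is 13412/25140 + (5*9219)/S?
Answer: -33501398/45811365 ≈ -0.73129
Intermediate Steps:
13412/25140 + (5*9219)/S = 13412/25140 + (5*9219)/(-36445) = 13412*(1/25140) + 46095*(-1/36445) = 3353/6285 - 9219/7289 = -33501398/45811365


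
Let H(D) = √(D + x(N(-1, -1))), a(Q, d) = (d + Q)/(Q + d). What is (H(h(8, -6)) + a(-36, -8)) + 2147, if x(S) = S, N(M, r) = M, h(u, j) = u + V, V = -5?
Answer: 2148 + √2 ≈ 2149.4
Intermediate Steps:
h(u, j) = -5 + u (h(u, j) = u - 5 = -5 + u)
a(Q, d) = 1 (a(Q, d) = (Q + d)/(Q + d) = 1)
H(D) = √(-1 + D) (H(D) = √(D - 1) = √(-1 + D))
(H(h(8, -6)) + a(-36, -8)) + 2147 = (√(-1 + (-5 + 8)) + 1) + 2147 = (√(-1 + 3) + 1) + 2147 = (√2 + 1) + 2147 = (1 + √2) + 2147 = 2148 + √2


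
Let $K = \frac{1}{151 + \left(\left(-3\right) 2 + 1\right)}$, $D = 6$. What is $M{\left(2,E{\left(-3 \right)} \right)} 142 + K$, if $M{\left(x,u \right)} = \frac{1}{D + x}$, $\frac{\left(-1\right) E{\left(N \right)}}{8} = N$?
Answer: $\frac{5185}{292} \approx 17.757$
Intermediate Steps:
$E{\left(N \right)} = - 8 N$
$M{\left(x,u \right)} = \frac{1}{6 + x}$
$K = \frac{1}{146}$ ($K = \frac{1}{151 + \left(-6 + 1\right)} = \frac{1}{151 - 5} = \frac{1}{146} \approx 0.0068493$)
$M{\left(2,E{\left(-3 \right)} \right)} 142 + K = \frac{1}{6 + 2} \cdot 142 + \frac{1}{146} = \frac{1}{8} \cdot 142 + \frac{1}{146} = \frac{71}{4} + \frac{1}{146} = \frac{5185}{292}$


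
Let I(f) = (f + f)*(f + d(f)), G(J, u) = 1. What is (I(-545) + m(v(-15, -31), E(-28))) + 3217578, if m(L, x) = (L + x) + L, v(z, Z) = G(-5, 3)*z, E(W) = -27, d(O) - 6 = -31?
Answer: 3838821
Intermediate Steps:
d(O) = -25 (d(O) = 6 - 31 = -25)
v(z, Z) = z (v(z, Z) = 1*z = z)
m(L, x) = x + 2*L
I(f) = 2*f*(-25 + f) (I(f) = (f + f)*(f - 25) = (2*f)*(-25 + f) = 2*f*(-25 + f))
(I(-545) + m(v(-15, -31), E(-28))) + 3217578 = (2*(-545)*(-25 - 545) + (-27 + 2*(-15))) + 3217578 = (2*(-545)*(-570) + (-27 - 30)) + 3217578 = (621300 - 57) + 3217578 = 621243 + 3217578 = 3838821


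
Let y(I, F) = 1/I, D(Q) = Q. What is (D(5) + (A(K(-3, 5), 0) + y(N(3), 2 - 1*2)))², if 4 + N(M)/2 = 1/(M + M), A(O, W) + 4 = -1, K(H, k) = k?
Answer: 9/529 ≈ 0.017013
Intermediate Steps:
A(O, W) = -5 (A(O, W) = -4 - 1 = -5)
N(M) = -8 + 1/M (N(M) = -8 + 2/(M + M) = -8 + 2/((2*M)) = -8 + 2*(1/(2*M)) = -8 + 1/M)
(D(5) + (A(K(-3, 5), 0) + y(N(3), 2 - 1*2)))² = (5 + (-5 + 1/(-8 + 1/3)))² = (5 + (-5 + 1/(-8 + ⅓)))² = (5 + (-5 + 1/(-23/3)))² = (5 + (-5 - 3/23))² = (5 - 118/23)² = (-3/23)² = 9/529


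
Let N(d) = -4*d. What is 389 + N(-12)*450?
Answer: 21989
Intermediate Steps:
389 + N(-12)*450 = 389 - 4*(-12)*450 = 389 + 48*450 = 389 + 21600 = 21989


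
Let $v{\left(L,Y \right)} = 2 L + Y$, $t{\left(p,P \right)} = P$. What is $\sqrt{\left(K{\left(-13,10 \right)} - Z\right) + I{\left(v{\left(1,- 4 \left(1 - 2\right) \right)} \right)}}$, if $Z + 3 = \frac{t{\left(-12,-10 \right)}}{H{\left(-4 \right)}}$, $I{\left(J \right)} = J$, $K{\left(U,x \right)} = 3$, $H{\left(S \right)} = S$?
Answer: $\frac{\sqrt{38}}{2} \approx 3.0822$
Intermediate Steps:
$v{\left(L,Y \right)} = Y + 2 L$
$Z = - \frac{1}{2}$ ($Z = -3 - \frac{10}{-4} = -3 - - \frac{5}{2} = -3 + \frac{5}{2} = - \frac{1}{2} \approx -0.5$)
$\sqrt{\left(K{\left(-13,10 \right)} - Z\right) + I{\left(v{\left(1,- 4 \left(1 - 2\right) \right)} \right)}} = \sqrt{\left(3 - - \frac{1}{2}\right) - \left(-2 + 4 \left(1 - 2\right)\right)} = \sqrt{\left(3 + \frac{1}{2}\right) + \left(\left(-4\right) \left(-1\right) + 2\right)} = \sqrt{\frac{7}{2} + \left(4 + 2\right)} = \sqrt{\frac{7}{2} + 6} = \sqrt{\frac{19}{2}} = \frac{\sqrt{38}}{2}$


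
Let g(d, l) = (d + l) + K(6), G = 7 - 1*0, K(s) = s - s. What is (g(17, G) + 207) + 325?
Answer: 556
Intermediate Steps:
K(s) = 0
G = 7 (G = 7 + 0 = 7)
g(d, l) = d + l (g(d, l) = (d + l) + 0 = d + l)
(g(17, G) + 207) + 325 = ((17 + 7) + 207) + 325 = (24 + 207) + 325 = 231 + 325 = 556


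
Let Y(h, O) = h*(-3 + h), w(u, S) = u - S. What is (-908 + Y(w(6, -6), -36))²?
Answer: 640000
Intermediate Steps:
(-908 + Y(w(6, -6), -36))² = (-908 + (6 - 1*(-6))*(-3 + (6 - 1*(-6))))² = (-908 + (6 + 6)*(-3 + (6 + 6)))² = (-908 + 12*(-3 + 12))² = (-908 + 12*9)² = (-908 + 108)² = (-800)² = 640000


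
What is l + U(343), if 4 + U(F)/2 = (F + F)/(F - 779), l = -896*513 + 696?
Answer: -50026983/109 ≈ -4.5896e+5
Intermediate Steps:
l = -458952 (l = -459648 + 696 = -458952)
U(F) = -8 + 4*F/(-779 + F) (U(F) = -8 + 2*((F + F)/(F - 779)) = -8 + 2*((2*F)/(-779 + F)) = -8 + 2*(2*F/(-779 + F)) = -8 + 4*F/(-779 + F))
l + U(343) = -458952 + 4*(1558 - 1*343)/(-779 + 343) = -458952 + 4*(1558 - 343)/(-436) = -458952 + 4*(-1/436)*1215 = -458952 - 1215/109 = -50026983/109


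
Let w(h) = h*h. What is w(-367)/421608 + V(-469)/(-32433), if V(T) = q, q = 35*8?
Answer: 1416772699/4558004088 ≈ 0.31083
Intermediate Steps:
w(h) = h**2
q = 280
V(T) = 280
w(-367)/421608 + V(-469)/(-32433) = (-367)**2/421608 + 280/(-32433) = 134689*(1/421608) + 280*(-1/32433) = 134689/421608 - 280/32433 = 1416772699/4558004088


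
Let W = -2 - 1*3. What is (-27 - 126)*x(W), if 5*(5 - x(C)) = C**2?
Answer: 0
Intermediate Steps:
W = -5 (W = -2 - 3 = -5)
x(C) = 5 - C**2/5
(-27 - 126)*x(W) = (-27 - 126)*(5 - 1/5*(-5)**2) = -153*(5 - 1/5*25) = -153*(5 - 5) = -153*0 = 0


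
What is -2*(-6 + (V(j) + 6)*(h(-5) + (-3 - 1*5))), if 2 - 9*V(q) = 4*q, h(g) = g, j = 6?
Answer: 940/9 ≈ 104.44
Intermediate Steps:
V(q) = 2/9 - 4*q/9
-2*(-6 + (V(j) + 6)*(h(-5) + (-3 - 1*5))) = -2*(-6 + ((2/9 - 4/9*6) + 6)*(-5 + (-3 - 1*5))) = -2*(-6 + ((2/9 - 8/3) + 6)*(-5 + (-3 - 5))) = -2*(-6 + (-22/9 + 6)*(-5 - 8)) = -2*(-6 + (32/9)*(-13)) = -2*(-6 - 416/9) = -2*(-470/9) = 940/9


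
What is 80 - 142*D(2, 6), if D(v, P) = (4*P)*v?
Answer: -6736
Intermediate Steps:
D(v, P) = 4*P*v
80 - 142*D(2, 6) = 80 - 568*6*2 = 80 - 142*48 = 80 - 6816 = -6736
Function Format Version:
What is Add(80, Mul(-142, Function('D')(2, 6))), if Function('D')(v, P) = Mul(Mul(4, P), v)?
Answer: -6736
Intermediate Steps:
Function('D')(v, P) = Mul(4, P, v)
Add(80, Mul(-142, Function('D')(2, 6))) = Add(80, Mul(-142, Mul(4, 6, 2))) = Add(80, Mul(-142, 48)) = Add(80, -6816) = -6736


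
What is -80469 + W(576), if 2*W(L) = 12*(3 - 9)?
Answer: -80505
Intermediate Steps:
W(L) = -36 (W(L) = (12*(3 - 9))/2 = (12*(-6))/2 = (½)*(-72) = -36)
-80469 + W(576) = -80469 - 36 = -80505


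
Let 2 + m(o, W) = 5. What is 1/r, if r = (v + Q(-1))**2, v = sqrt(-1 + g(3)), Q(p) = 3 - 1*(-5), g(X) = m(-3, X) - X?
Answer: (8 + I)**(-2) ≈ 0.014911 - 0.003787*I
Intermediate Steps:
m(o, W) = 3 (m(o, W) = -2 + 5 = 3)
g(X) = 3 - X
Q(p) = 8 (Q(p) = 3 + 5 = 8)
v = I (v = sqrt(-1 + (3 - 1*3)) = sqrt(-1 + (3 - 3)) = sqrt(-1 + 0) = sqrt(-1) = I ≈ 1.0*I)
r = (8 + I)**2 (r = (I + 8)**2 = (8 + I)**2 ≈ 63.0 + 16.0*I)
1/r = 1/((8 + I)**2) = (8 + I)**(-2)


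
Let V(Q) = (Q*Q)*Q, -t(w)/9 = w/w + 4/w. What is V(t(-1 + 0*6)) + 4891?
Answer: 24574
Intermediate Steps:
t(w) = -9 - 36/w (t(w) = -9*(w/w + 4/w) = -9*(1 + 4/w) = -9 - 36/w)
V(Q) = Q**3 (V(Q) = Q**2*Q = Q**3)
V(t(-1 + 0*6)) + 4891 = (-9 - 36/(-1 + 0*6))**3 + 4891 = (-9 - 36/(-1 + 0))**3 + 4891 = (-9 - 36/(-1))**3 + 4891 = (-9 - 36*(-1))**3 + 4891 = (-9 + 36)**3 + 4891 = 27**3 + 4891 = 19683 + 4891 = 24574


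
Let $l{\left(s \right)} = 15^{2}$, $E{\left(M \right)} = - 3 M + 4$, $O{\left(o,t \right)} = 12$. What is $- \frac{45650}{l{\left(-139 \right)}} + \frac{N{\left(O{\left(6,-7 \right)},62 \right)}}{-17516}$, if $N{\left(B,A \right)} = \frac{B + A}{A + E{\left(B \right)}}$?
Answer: $- \frac{159921191}{788220} \approx -202.89$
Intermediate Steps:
$E{\left(M \right)} = 4 - 3 M$
$l{\left(s \right)} = 225$
$N{\left(B,A \right)} = \frac{A + B}{4 + A - 3 B}$ ($N{\left(B,A \right)} = \frac{B + A}{A - \left(-4 + 3 B\right)} = \frac{A + B}{4 + A - 3 B}$)
$- \frac{45650}{l{\left(-139 \right)}} + \frac{N{\left(O{\left(6,-7 \right)},62 \right)}}{-17516} = - \frac{45650}{225} + \frac{\frac{1}{4 + 62 - 36} \left(62 + 12\right)}{-17516} = \left(-45650\right) \frac{1}{225} + \frac{1}{4 + 62 - 36} \cdot 74 \left(- \frac{1}{17516}\right) = - \frac{1826}{9} + \frac{1}{30} \cdot 74 \left(- \frac{1}{17516}\right) = - \frac{1826}{9} + \frac{37}{15} \left(- \frac{1}{17516}\right) = - \frac{1826}{9} - \frac{37}{262740} = - \frac{159921191}{788220}$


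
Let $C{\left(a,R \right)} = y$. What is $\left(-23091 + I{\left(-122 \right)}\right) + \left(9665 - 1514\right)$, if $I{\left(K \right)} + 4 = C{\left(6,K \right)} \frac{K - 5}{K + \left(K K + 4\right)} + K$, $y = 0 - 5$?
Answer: $- \frac{222463921}{14766} \approx -15066.0$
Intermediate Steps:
$y = -5$
$C{\left(a,R \right)} = -5$
$I{\left(K \right)} = -4 + K - \frac{5 \left(-5 + K\right)}{4 + K + K^{2}}$ ($I{\left(K \right)} = -4 + \left(- 5 \frac{K - 5}{K + \left(K K + 4\right)} + K\right) = -4 + \left(- 5 \frac{-5 + K}{K + \left(K^{2} + 4\right)} + K\right) = -4 + \left(- 5 \frac{-5 + K}{K + \left(4 + K^{2}\right)} + K\right) = -4 + \left(- 5 \frac{-5 + K}{4 + K + K^{2}} + K\right) = -4 + \left(- \frac{5 \left(-5 + K\right)}{4 + K + K^{2}} + K\right) = -4 + \left(K - \frac{5 \left(-5 + K\right)}{4 + K + K^{2}}\right) = -4 + K - \frac{5 \left(-5 + K\right)}{4 + K + K^{2}}$)
$\left(-23091 + I{\left(-122 \right)}\right) + \left(9665 - 1514\right) = \left(-23091 + \frac{9 + \left(-122\right)^{3} - -610 - 3 \left(-122\right)^{2}}{4 - 122 + \left(-122\right)^{2}}\right) + \left(9665 - 1514\right) = \left(-23091 + \frac{9 - 1815848 + 610 - 44652}{4 - 122 + 14884}\right) + \left(9665 - 1514\right) = \left(-23091 + \frac{9 - 1815848 + 610 - 44652}{14766}\right) + 8151 = \left(-23091 + \frac{1}{14766} \left(-1859881\right)\right) + 8151 = \left(-23091 - \frac{1859881}{14766}\right) + 8151 = - \frac{342821587}{14766} + 8151 = - \frac{222463921}{14766}$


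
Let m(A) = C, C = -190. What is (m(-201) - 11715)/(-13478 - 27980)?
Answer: 11905/41458 ≈ 0.28716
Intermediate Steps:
m(A) = -190
(m(-201) - 11715)/(-13478 - 27980) = (-190 - 11715)/(-13478 - 27980) = -11905/(-41458) = -11905*(-1/41458) = 11905/41458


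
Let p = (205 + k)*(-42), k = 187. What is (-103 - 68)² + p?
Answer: 12777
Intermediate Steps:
p = -16464 (p = (205 + 187)*(-42) = 392*(-42) = -16464)
(-103 - 68)² + p = (-103 - 68)² - 16464 = (-171)² - 16464 = 29241 - 16464 = 12777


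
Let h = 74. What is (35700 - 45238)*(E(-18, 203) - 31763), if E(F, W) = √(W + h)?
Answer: 302955494 - 9538*√277 ≈ 3.0280e+8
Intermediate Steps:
E(F, W) = √(74 + W) (E(F, W) = √(W + 74) = √(74 + W))
(35700 - 45238)*(E(-18, 203) - 31763) = (35700 - 45238)*(√(74 + 203) - 31763) = -9538*(√277 - 31763) = -9538*(-31763 + √277) = 302955494 - 9538*√277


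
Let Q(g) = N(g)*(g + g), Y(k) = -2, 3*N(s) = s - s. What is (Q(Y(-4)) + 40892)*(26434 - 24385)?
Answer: 83787708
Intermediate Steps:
N(s) = 0 (N(s) = (s - s)/3 = (1/3)*0 = 0)
Q(g) = 0 (Q(g) = 0*(g + g) = 0*(2*g) = 0)
(Q(Y(-4)) + 40892)*(26434 - 24385) = (0 + 40892)*(26434 - 24385) = 40892*2049 = 83787708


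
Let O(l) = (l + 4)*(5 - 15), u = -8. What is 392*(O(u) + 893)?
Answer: 365736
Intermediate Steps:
O(l) = -40 - 10*l (O(l) = (4 + l)*(-10) = -40 - 10*l)
392*(O(u) + 893) = 392*((-40 - 10*(-8)) + 893) = 392*((-40 + 80) + 893) = 392*(40 + 893) = 392*933 = 365736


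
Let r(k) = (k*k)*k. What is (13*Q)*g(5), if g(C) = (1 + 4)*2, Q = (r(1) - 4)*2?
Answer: -780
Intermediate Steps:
r(k) = k³ (r(k) = k²*k = k³)
Q = -6 (Q = (1³ - 4)*2 = (1 - 4)*2 = -3*2 = -6)
g(C) = 10 (g(C) = 5*2 = 10)
(13*Q)*g(5) = (13*(-6))*10 = -78*10 = -780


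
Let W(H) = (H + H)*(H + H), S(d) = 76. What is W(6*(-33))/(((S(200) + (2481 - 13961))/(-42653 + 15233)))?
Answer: 1074973680/2851 ≈ 3.7705e+5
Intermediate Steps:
W(H) = 4*H² (W(H) = (2*H)*(2*H) = 4*H²)
W(6*(-33))/(((S(200) + (2481 - 13961))/(-42653 + 15233))) = (4*(6*(-33))²)/(((76 + (2481 - 13961))/(-42653 + 15233))) = (4*(-198)²)/(((76 - 11480)/(-27420))) = (4*39204)/((-11404*(-1/27420))) = 156816/(2851/6855) = 156816*(6855/2851) = 1074973680/2851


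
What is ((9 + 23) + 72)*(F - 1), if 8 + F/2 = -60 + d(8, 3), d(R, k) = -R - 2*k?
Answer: -17160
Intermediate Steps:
F = -164 (F = -16 + 2*(-60 + (-1*8 - 2*3)) = -16 + 2*(-60 + (-8 - 6)) = -16 + 2*(-60 - 14) = -16 + 2*(-74) = -16 - 148 = -164)
((9 + 23) + 72)*(F - 1) = ((9 + 23) + 72)*(-164 - 1) = (32 + 72)*(-165) = 104*(-165) = -17160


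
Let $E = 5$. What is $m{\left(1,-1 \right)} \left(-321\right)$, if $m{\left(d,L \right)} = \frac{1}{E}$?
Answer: $- \frac{321}{5} \approx -64.2$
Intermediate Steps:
$m{\left(d,L \right)} = \frac{1}{5}$
$m{\left(1,-1 \right)} \left(-321\right) = \frac{1}{5} \left(-321\right) = - \frac{321}{5}$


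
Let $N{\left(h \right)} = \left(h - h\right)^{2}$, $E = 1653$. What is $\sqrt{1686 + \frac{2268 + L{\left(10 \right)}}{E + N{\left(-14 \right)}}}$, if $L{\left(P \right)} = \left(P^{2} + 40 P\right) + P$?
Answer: $\frac{2 \sqrt{128095378}}{551} \approx 41.081$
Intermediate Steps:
$N{\left(h \right)} = 0$ ($N{\left(h \right)} = 0^{2} = 0$)
$L{\left(P \right)} = P^{2} + 41 P$
$\sqrt{1686 + \frac{2268 + L{\left(10 \right)}}{E + N{\left(-14 \right)}}} = \sqrt{1686 + \frac{2268 + 10 \left(41 + 10\right)}{1653 + 0}} = \sqrt{1686 + \frac{2268 + 10 \cdot 51}{1653}} = \sqrt{1686 + \left(2268 + 510\right) \frac{1}{1653}} = \sqrt{1686 + 2778 \cdot \frac{1}{1653}} = \sqrt{1686 + \frac{926}{551}} = \sqrt{\frac{929912}{551}} = \frac{2 \sqrt{128095378}}{551}$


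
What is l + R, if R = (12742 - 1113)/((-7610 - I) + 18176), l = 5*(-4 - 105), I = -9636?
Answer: -10998461/20202 ≈ -544.42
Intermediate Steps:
l = -545 (l = 5*(-109) = -545)
R = 11629/20202 (R = (12742 - 1113)/((-7610 - 1*(-9636)) + 18176) = 11629/((-7610 + 9636) + 18176) = 11629/(2026 + 18176) = 11629/20202 ≈ 0.57564)
l + R = -545 + 11629/20202 = -10998461/20202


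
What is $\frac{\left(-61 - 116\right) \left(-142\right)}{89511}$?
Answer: $\frac{8378}{29837} \approx 0.28079$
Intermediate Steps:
$\frac{\left(-61 - 116\right) \left(-142\right)}{89511} = \left(-177\right) \left(-142\right) \frac{1}{89511} = 25134 \cdot \frac{1}{89511} = \frac{8378}{29837}$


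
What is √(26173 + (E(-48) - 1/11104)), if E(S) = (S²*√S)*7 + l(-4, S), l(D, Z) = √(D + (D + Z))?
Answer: √(201693743754 + 15412352*I*√14 + 497140826112*I*√3)/2776 ≈ 265.46 + 210.47*I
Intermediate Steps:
l(D, Z) = √(Z + 2*D)
E(S) = √(-8 + S) + 7*S^(5/2) (E(S) = (S²*√S)*7 + √(S + 2*(-4)) = S^(5/2)*7 + √(S - 8) = 7*S^(5/2) + √(-8 + S) = √(-8 + S) + 7*S^(5/2))
√(26173 + (E(-48) - 1/11104)) = √(26173 + ((√(-8 - 48) + 7*(-48)^(5/2)) - 1/11104)) = √(26173 + ((√(-56) + 7*(9216*I*√3)) - 1*1/11104)) = √(26173 + ((2*I*√14 + 64512*I*√3) - 1/11104)) = √(26173 + (-1/11104 + 2*I*√14 + 64512*I*√3)) = √(290624991/11104 + 2*I*√14 + 64512*I*√3)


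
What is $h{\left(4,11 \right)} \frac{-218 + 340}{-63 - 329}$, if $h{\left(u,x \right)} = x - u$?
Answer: $- \frac{61}{28} \approx -2.1786$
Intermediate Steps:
$h{\left(4,11 \right)} \frac{-218 + 340}{-63 - 329} = \left(11 - 4\right) \frac{-218 + 340}{-63 - 329} = \left(11 - 4\right) \frac{122}{-392} = 7 \cdot 122 \left(- \frac{1}{392}\right) = 7 \left(- \frac{61}{196}\right) = - \frac{61}{28}$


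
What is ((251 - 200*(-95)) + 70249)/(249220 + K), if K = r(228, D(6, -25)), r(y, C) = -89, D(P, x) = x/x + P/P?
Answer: 89500/249131 ≈ 0.35925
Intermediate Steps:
D(P, x) = 2 (D(P, x) = 1 + 1 = 2)
K = -89
((251 - 200*(-95)) + 70249)/(249220 + K) = ((251 - 200*(-95)) + 70249)/(249220 - 89) = ((251 + 19000) + 70249)/249131 = (19251 + 70249)*(1/249131) = 89500*(1/249131) = 89500/249131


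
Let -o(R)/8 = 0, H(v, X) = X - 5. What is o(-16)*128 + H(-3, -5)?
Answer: -10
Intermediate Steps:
H(v, X) = -5 + X
o(R) = 0 (o(R) = -8*0 = 0)
o(-16)*128 + H(-3, -5) = 0*128 + (-5 - 5) = 0 - 10 = -10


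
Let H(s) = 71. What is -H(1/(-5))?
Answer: -71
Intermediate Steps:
-H(1/(-5)) = -1*71 = -71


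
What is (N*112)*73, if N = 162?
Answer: 1324512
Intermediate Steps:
(N*112)*73 = (162*112)*73 = 18144*73 = 1324512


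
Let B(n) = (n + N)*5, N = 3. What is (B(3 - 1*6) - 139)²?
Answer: 19321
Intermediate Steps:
B(n) = 15 + 5*n (B(n) = (n + 3)*5 = (3 + n)*5 = 15 + 5*n)
(B(3 - 1*6) - 139)² = ((15 + 5*(3 - 1*6)) - 139)² = ((15 + 5*(3 - 6)) - 139)² = ((15 + 5*(-3)) - 139)² = ((15 - 15) - 139)² = (0 - 139)² = (-139)² = 19321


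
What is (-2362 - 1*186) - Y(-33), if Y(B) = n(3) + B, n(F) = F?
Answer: -2518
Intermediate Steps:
Y(B) = 3 + B
(-2362 - 1*186) - Y(-33) = (-2362 - 1*186) - (3 - 33) = (-2362 - 186) - 1*(-30) = -2548 + 30 = -2518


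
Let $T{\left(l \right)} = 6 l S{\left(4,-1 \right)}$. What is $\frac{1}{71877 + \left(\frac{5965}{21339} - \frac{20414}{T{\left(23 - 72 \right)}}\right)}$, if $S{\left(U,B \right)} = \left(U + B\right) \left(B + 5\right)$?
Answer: $\frac{4182444}{300646897325} \approx 1.3911 \cdot 10^{-5}$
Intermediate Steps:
$S{\left(U,B \right)} = \left(5 + B\right) \left(B + U\right)$ ($S{\left(U,B \right)} = \left(B + U\right) \left(5 + B\right) = \left(5 + B\right) \left(B + U\right)$)
$T{\left(l \right)} = 72 l$ ($T{\left(l \right)} = 6 l \left(\left(-1\right)^{2} + 5 \left(-1\right) + 5 \cdot 4 - 4\right) = 6 l \left(1 - 5 + 20 - 4\right) = 6 l 12 = 72 l$)
$\frac{1}{71877 + \left(\frac{5965}{21339} - \frac{20414}{T{\left(23 - 72 \right)}}\right)} = \frac{1}{71877 - \left(- \frac{5965}{21339} + 20414 \frac{1}{72 \left(23 - 72\right)}\right)} = \frac{1}{71877 - \left(- \frac{5965}{21339} + \frac{20414}{72 \left(-49\right)}\right)} = \frac{1}{71877 - \left(- \frac{5965}{21339} + \frac{20414}{-3528}\right)} = \frac{1}{71877 + \left(\frac{5965}{21339} - - \frac{10207}{1764}\right)} = \frac{1}{71877 + \left(\frac{5965}{21339} + \frac{10207}{1764}\right)} = \frac{1}{71877 + \frac{25369937}{4182444}} = \frac{1}{\frac{300646897325}{4182444}} = \frac{4182444}{300646897325}$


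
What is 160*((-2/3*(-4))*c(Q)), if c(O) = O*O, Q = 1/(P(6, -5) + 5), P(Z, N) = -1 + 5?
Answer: 1280/243 ≈ 5.2675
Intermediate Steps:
P(Z, N) = 4
Q = ⅑ (Q = 1/(4 + 5) = 1/9 = ⅑ ≈ 0.11111)
c(O) = O²
160*((-2/3*(-4))*c(Q)) = 160*((-2/3*(-4))*(⅑)²) = 160*((-2*⅓*(-4))*(1/81)) = 160*(-⅔*(-4)*(1/81)) = 160*((8/3)*(1/81)) = 160*(8/243) = 1280/243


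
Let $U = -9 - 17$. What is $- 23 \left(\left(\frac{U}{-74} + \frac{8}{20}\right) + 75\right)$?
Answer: $- \frac{322322}{185} \approx -1742.3$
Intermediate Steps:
$U = -26$
$- 23 \left(\left(\frac{U}{-74} + \frac{8}{20}\right) + 75\right) = - 23 \left(\left(- \frac{26}{-74} + \frac{8}{20}\right) + 75\right) = - 23 \left(\left(\left(-26\right) \left(- \frac{1}{74}\right) + 8 \cdot \frac{1}{20}\right) + 75\right) = - 23 \left(\left(\frac{13}{37} + \frac{2}{5}\right) + 75\right) = - 23 \left(\frac{139}{185} + 75\right) = \left(-23\right) \frac{14014}{185} = - \frac{322322}{185}$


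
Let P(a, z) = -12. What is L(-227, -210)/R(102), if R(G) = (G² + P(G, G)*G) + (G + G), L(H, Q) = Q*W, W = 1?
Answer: -35/1564 ≈ -0.022379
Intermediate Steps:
L(H, Q) = Q (L(H, Q) = Q*1 = Q)
R(G) = G² - 10*G (R(G) = (G² - 12*G) + (G + G) = (G² - 12*G) + 2*G = G² - 10*G)
L(-227, -210)/R(102) = -210*1/(102*(-10 + 102)) = -210/(102*92) = -210/9384 = -210*1/9384 = -35/1564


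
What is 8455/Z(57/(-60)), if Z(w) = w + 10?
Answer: 169100/181 ≈ 934.25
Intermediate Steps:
Z(w) = 10 + w
8455/Z(57/(-60)) = 8455/(10 + 57/(-60)) = 8455/(10 + 57*(-1/60)) = 8455/(10 - 19/20) = 8455/(181/20) = 8455*(20/181) = 169100/181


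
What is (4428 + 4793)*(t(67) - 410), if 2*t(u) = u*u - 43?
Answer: 16717673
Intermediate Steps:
t(u) = -43/2 + u**2/2 (t(u) = (u*u - 43)/2 = (u**2 - 43)/2 = (-43 + u**2)/2 = -43/2 + u**2/2)
(4428 + 4793)*(t(67) - 410) = (4428 + 4793)*((-43/2 + (1/2)*67**2) - 410) = 9221*((-43/2 + (1/2)*4489) - 410) = 9221*((-43/2 + 4489/2) - 410) = 9221*(2223 - 410) = 9221*1813 = 16717673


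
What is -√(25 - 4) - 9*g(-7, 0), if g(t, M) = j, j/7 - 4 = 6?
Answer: -630 - √21 ≈ -634.58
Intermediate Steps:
j = 70 (j = 28 + 7*6 = 28 + 42 = 70)
g(t, M) = 70
-√(25 - 4) - 9*g(-7, 0) = -√(25 - 4) - 9*70 = -√21 - 630 = -630 - √21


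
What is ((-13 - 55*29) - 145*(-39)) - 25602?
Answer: -21555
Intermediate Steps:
((-13 - 55*29) - 145*(-39)) - 25602 = ((-13 - 1595) + 5655) - 25602 = (-1608 + 5655) - 25602 = 4047 - 25602 = -21555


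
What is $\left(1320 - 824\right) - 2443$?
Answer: $-1947$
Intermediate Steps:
$\left(1320 - 824\right) - 2443 = 496 - 2443 = -1947$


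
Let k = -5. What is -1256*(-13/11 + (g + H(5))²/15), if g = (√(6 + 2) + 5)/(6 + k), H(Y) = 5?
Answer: -415736/55 - 10048*√2/3 ≈ -12296.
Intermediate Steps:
g = 5 + 2*√2 (g = (√(6 + 2) + 5)/(6 - 5) = (√8 + 5)/1 = (2*√2 + 5)*1 = (5 + 2*√2)*1 = 5 + 2*√2 ≈ 7.8284)
-1256*(-13/11 + (g + H(5))²/15) = -1256*(-13/11 + ((5 + 2*√2) + 5)²/15) = -1256*(-13*1/11 + (10 + 2*√2)²*(1/15)) = -1256*(-13/11 + (10 + 2*√2)²/15) = 16328/11 - 1256*(10 + 2*√2)²/15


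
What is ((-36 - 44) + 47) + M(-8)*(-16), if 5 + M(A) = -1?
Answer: 63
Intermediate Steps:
M(A) = -6 (M(A) = -5 - 1 = -6)
((-36 - 44) + 47) + M(-8)*(-16) = ((-36 - 44) + 47) - 6*(-16) = (-80 + 47) + 96 = -33 + 96 = 63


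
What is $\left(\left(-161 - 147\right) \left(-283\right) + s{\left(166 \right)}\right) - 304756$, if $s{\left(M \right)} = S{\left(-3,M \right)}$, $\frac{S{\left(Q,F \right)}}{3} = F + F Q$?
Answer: $-218588$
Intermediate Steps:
$S{\left(Q,F \right)} = 3 F + 3 F Q$ ($S{\left(Q,F \right)} = 3 \left(F + F Q\right) = 3 F + 3 F Q$)
$s{\left(M \right)} = - 6 M$ ($s{\left(M \right)} = 3 M \left(1 - 3\right) = 3 M \left(-2\right) = - 6 M$)
$\left(\left(-161 - 147\right) \left(-283\right) + s{\left(166 \right)}\right) - 304756 = \left(\left(-161 - 147\right) \left(-283\right) - 996\right) - 304756 = \left(\left(-308\right) \left(-283\right) - 996\right) - 304756 = \left(87164 - 996\right) - 304756 = 86168 - 304756 = -218588$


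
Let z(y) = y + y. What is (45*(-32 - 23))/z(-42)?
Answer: 825/28 ≈ 29.464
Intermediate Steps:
z(y) = 2*y
(45*(-32 - 23))/z(-42) = (45*(-32 - 23))/((2*(-42))) = (45*(-55))/(-84) = -2475*(-1/84) = 825/28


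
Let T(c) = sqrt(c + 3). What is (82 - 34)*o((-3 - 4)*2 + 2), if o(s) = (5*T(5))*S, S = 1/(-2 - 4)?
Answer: -80*sqrt(2) ≈ -113.14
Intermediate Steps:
S = -1/6 (S = 1/(-6) = -1/6 ≈ -0.16667)
T(c) = sqrt(3 + c)
o(s) = -5*sqrt(2)/3 (o(s) = (5*sqrt(3 + 5))*(-1/6) = (5*sqrt(8))*(-1/6) = (5*(2*sqrt(2)))*(-1/6) = (10*sqrt(2))*(-1/6) = -5*sqrt(2)/3)
(82 - 34)*o((-3 - 4)*2 + 2) = (82 - 34)*(-5*sqrt(2)/3) = 48*(-5*sqrt(2)/3) = -80*sqrt(2)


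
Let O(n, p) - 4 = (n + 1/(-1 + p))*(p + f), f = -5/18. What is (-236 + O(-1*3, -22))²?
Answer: 1155252121/42849 ≈ 26961.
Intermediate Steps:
f = -5/18 (f = -5*1/18 = -5/18 ≈ -0.27778)
O(n, p) = 4 + (-5/18 + p)*(n + 1/(-1 + p)) (O(n, p) = 4 + (n + 1/(-1 + p))*(p - 5/18) = 4 + (n + 1/(-1 + p))*(-5/18 + p) = 4 + (-5/18 + p)*(n + 1/(-1 + p)))
(-236 + O(-1*3, -22))² = (-236 + (-77 + 5*(-1*3) + 90*(-22) - 23*(-1*3)*(-22) + 18*(-1*3)*(-22)²)/(18*(-1 - 22)))² = (-236 + (1/18)*(-77 + 5*(-3) - 1980 - 23*(-3)*(-22) + 18*(-3)*484)/(-23))² = (-236 + (1/18)*(-1/23)*(-77 - 15 - 1980 - 1518 - 26136))² = (-236 + (1/18)*(-1/23)*(-29726))² = (-236 + 14863/207)² = (-33989/207)² = 1155252121/42849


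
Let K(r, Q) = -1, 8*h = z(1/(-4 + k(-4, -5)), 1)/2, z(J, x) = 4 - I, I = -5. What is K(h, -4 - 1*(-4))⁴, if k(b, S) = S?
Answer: 1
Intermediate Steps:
z(J, x) = 9 (z(J, x) = 4 - 1*(-5) = 4 + 5 = 9)
h = 9/16 (h = (9/2)/8 = (9*(½))/8 = (⅛)*(9/2) = 9/16 ≈ 0.56250)
K(h, -4 - 1*(-4))⁴ = (-1)⁴ = 1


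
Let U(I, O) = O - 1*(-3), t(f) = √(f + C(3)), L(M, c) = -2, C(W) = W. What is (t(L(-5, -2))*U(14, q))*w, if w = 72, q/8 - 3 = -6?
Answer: -1512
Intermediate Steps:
q = -24 (q = 24 + 8*(-6) = 24 - 48 = -24)
t(f) = √(3 + f) (t(f) = √(f + 3) = √(3 + f))
U(I, O) = 3 + O (U(I, O) = O + 3 = 3 + O)
(t(L(-5, -2))*U(14, q))*w = (√(3 - 2)*(3 - 24))*72 = (√1*(-21))*72 = (1*(-21))*72 = -21*72 = -1512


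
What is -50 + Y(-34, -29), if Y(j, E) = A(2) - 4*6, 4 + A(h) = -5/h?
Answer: -161/2 ≈ -80.500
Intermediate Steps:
A(h) = -4 - 5/h
Y(j, E) = -61/2 (Y(j, E) = (-4 - 5/2) - 4*6 = (-4 - 5*½) - 24 = (-4 - 5/2) - 24 = -13/2 - 24 = -61/2)
-50 + Y(-34, -29) = -50 - 61/2 = -161/2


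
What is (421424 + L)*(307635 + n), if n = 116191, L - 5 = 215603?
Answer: 269990724432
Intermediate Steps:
L = 215608 (L = 5 + 215603 = 215608)
(421424 + L)*(307635 + n) = (421424 + 215608)*(307635 + 116191) = 637032*423826 = 269990724432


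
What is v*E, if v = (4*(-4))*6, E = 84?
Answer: -8064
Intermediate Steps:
v = -96 (v = -16*6 = -96)
v*E = -96*84 = -8064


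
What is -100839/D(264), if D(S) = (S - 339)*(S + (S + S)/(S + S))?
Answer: 33613/6625 ≈ 5.0737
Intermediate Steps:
D(S) = (1 + S)*(-339 + S) (D(S) = (-339 + S)*(S + (2*S)/((2*S))) = (-339 + S)*(S + (2*S)*(1/(2*S))) = (-339 + S)*(S + 1) = (-339 + S)*(1 + S) = (1 + S)*(-339 + S))
-100839/D(264) = -100839/(-339 + 264² - 338*264) = -100839/(-339 + 69696 - 89232) = -100839/(-19875) = -100839*(-1/19875) = 33613/6625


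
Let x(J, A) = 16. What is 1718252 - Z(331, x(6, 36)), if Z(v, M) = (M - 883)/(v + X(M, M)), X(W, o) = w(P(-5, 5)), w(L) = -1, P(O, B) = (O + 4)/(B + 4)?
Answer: 189008009/110 ≈ 1.7183e+6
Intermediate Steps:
P(O, B) = (4 + O)/(4 + B)
X(W, o) = -1
Z(v, M) = (-883 + M)/(-1 + v) (Z(v, M) = (M - 883)/(v - 1) = (-883 + M)/(-1 + v))
1718252 - Z(331, x(6, 36)) = 1718252 - (-883 + 16)/(-1 + 331) = 1718252 - (-867)/330 = 1718252 - 1*(-289/110) = 1718252 + 289/110 = 189008009/110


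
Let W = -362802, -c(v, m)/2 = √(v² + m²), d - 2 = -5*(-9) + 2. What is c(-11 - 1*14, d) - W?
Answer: 362802 - 2*√3026 ≈ 3.6269e+5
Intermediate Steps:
d = 49 (d = 2 + (-5*(-9) + 2) = 2 + (45 + 2) = 2 + 47 = 49)
c(v, m) = -2*√(m² + v²) (c(v, m) = -2*√(v² + m²) = -2*√(m² + v²))
c(-11 - 1*14, d) - W = -2*√(49² + (-11 - 1*14)²) - 1*(-362802) = -2*√(2401 + (-11 - 14)²) + 362802 = -2*√(2401 + (-25)²) + 362802 = -2*√(2401 + 625) + 362802 = -2*√3026 + 362802 = 362802 - 2*√3026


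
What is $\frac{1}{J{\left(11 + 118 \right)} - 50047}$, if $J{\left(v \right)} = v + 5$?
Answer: $- \frac{1}{49913} \approx -2.0035 \cdot 10^{-5}$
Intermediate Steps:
$J{\left(v \right)} = 5 + v$
$\frac{1}{J{\left(11 + 118 \right)} - 50047} = \frac{1}{\left(5 + \left(11 + 118\right)\right) - 50047} = \frac{1}{\left(5 + 129\right) - 50047} = \frac{1}{134 - 50047} = \frac{1}{-49913} = - \frac{1}{49913}$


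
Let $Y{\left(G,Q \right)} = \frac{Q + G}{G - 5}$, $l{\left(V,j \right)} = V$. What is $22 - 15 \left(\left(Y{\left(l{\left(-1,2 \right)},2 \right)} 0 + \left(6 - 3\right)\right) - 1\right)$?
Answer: $-8$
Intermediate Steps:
$Y{\left(G,Q \right)} = \frac{G + Q}{-5 + G}$
$22 - 15 \left(\left(Y{\left(l{\left(-1,2 \right)},2 \right)} 0 + \left(6 - 3\right)\right) - 1\right) = 22 - 15 \left(\left(\frac{-1 + 2}{-5 - 1} \cdot 0 + \left(6 - 3\right)\right) - 1\right) = 22 - 15 \left(\left(\frac{1}{-6} \cdot 1 \cdot 0 + 3\right) - 1\right) = 22 - 15 \left(\left(\left(- \frac{1}{6}\right) 1 \cdot 0 + 3\right) - 1\right) = 22 - 15 \left(\left(\left(- \frac{1}{6}\right) 0 + 3\right) - 1\right) = 22 - 15 \left(\left(0 + 3\right) - 1\right) = 22 - 15 \left(3 - 1\right) = 22 - 30 = -8$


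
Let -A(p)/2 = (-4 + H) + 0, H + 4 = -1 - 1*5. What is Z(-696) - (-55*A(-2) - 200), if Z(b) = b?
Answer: 1044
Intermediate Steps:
H = -10 (H = -4 + (-1 - 1*5) = -4 + (-1 - 5) = -4 - 6 = -10)
A(p) = 28 (A(p) = -2*((-4 - 10) + 0) = -2*(-14 + 0) = -2*(-14) = 28)
Z(-696) - (-55*A(-2) - 200) = -696 - (-55*28 - 200) = -696 - (-1540 - 200) = -696 - 1*(-1740) = -696 + 1740 = 1044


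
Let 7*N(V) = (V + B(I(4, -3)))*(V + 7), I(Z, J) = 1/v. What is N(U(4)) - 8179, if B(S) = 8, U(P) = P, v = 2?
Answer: -57121/7 ≈ -8160.1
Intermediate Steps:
I(Z, J) = 1/2
N(V) = (7 + V)*(8 + V)/7 (N(V) = ((V + 8)*(V + 7))/7 = ((8 + V)*(7 + V))/7 = ((7 + V)*(8 + V))/7 = (7 + V)*(8 + V)/7)
N(U(4)) - 8179 = (8 + (1/7)*4**2 + (15/7)*4) - 8179 = (8 + (1/7)*16 + 60/7) - 8179 = (8 + 16/7 + 60/7) - 8179 = 132/7 - 8179 = -57121/7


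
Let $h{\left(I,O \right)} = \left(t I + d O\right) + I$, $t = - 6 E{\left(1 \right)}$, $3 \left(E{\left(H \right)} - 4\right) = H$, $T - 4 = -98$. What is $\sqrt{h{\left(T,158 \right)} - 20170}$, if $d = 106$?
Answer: $4 i \sqrt{67} \approx 32.741 i$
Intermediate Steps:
$T = -94$ ($T = 4 - 98 = -94$)
$E{\left(H \right)} = 4 + \frac{H}{3}$
$t = -26$ ($t = - 6 \left(4 + \frac{1}{3} \cdot 1\right) = - 6 \left(4 + \frac{1}{3}\right) = \left(-6\right) \frac{13}{3} = -26$)
$h{\left(I,O \right)} = - 25 I + 106 O$ ($h{\left(I,O \right)} = \left(- 26 I + 106 O\right) + I = - 25 I + 106 O$)
$\sqrt{h{\left(T,158 \right)} - 20170} = \sqrt{\left(\left(-25\right) \left(-94\right) + 106 \cdot 158\right) - 20170} = \sqrt{\left(2350 + 16748\right) - 20170} = \sqrt{19098 - 20170} = \sqrt{-1072} = 4 i \sqrt{67}$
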